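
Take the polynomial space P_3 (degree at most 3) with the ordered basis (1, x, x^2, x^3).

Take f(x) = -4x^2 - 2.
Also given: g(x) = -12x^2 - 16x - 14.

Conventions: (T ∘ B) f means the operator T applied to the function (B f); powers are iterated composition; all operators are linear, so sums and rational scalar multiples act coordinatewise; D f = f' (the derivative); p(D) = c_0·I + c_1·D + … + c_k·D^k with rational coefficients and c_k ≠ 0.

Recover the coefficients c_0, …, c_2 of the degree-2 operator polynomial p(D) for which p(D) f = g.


p(D) = 3·I + 2·D + D^2, i.e. c_0 = 3, c_1 = 2, c_2 = 1

D^0 f = -4x^2 - 2
D^1 f = -8x
D^2 f = -8
matching coefficients of g against c_0 f + c_1 Df + … from the top degree down determines the c_i
solution: c_0 = 3, c_1 = 2, c_2 = 1


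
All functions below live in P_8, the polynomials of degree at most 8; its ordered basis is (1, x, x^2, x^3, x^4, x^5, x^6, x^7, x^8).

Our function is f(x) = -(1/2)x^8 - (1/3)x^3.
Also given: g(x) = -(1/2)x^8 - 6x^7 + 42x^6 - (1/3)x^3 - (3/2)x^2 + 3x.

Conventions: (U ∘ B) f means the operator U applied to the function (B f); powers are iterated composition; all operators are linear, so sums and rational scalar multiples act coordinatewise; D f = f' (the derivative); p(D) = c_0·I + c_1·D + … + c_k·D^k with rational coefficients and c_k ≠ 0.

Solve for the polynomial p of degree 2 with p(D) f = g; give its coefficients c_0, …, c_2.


c_0 = 1, c_1 = 3/2, c_2 = -3/2

D^0 f = -(1/2)x^8 - (1/3)x^3
D^1 f = -4x^7 - x^2
D^2 f = -28x^6 - 2x
matching coefficients of g against c_0 f + c_1 Df + … from the top degree down determines the c_i
solution: c_0 = 1, c_1 = 3/2, c_2 = -3/2


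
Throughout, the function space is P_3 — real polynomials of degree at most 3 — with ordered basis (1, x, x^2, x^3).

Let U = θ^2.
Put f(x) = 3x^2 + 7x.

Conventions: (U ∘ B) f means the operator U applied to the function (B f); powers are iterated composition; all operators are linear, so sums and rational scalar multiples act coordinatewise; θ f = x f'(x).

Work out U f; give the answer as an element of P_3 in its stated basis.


θ f = 6x^2 + 7x
θ θ f = 12x^2 + 7x

the result is g(x) = 12x^2 + 7x


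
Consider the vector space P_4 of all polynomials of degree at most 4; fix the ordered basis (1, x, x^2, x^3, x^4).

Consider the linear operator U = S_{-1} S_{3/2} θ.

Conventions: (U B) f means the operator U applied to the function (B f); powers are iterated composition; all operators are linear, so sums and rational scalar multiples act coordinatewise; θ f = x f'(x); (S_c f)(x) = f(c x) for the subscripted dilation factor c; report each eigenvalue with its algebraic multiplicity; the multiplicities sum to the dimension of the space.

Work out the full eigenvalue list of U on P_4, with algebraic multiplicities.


image of 1: 0
image of x: -(3/2)x
image of x^2: (9/2)x^2
image of x^3: -(81/8)x^3
image of x^4: (81/4)x^4
the matrix is upper triangular; its diagonal is (0, -3/2, 9/2, -81/8, 81/4)
for a triangular matrix the eigenvalues are the diagonal entries, with algebraic multiplicity their repetition count

λ = -81/8 (multiplicity 1), λ = -3/2 (multiplicity 1), λ = 0 (multiplicity 1), λ = 9/2 (multiplicity 1), λ = 81/4 (multiplicity 1)


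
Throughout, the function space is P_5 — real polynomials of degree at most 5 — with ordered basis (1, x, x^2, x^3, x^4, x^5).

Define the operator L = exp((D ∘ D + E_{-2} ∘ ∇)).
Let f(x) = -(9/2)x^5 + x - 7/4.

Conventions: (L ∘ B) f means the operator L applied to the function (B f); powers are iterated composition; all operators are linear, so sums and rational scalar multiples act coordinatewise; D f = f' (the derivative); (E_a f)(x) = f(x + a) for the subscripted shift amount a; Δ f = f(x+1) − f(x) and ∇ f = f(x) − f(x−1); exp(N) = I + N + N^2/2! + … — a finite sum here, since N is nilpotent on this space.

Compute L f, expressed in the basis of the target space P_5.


order-1 term: -(45/2)x^4 + 135x^3 - 855x^2 + (2925/2)x - 1897/2
order-2 term: -45x^3 + 405x^2 - (4635/2)x + 8055/2
order-3 term: -45x^2 + 405x - 2925/2
order-4 term: -(45/2)x + 135
order-5 term: -9/2
the series for exp((D ∘ D + E_{-2} ∘ ∇)) f terminates at order 5
exp((D ∘ D + E_{-2} ∘ ∇)) f = -(9/2)x^5 - (45/2)x^4 + 90x^3 - 495x^2 - (943/2)x + 6981/4

the image equals g(x) = -(9/2)x^5 - (45/2)x^4 + 90x^3 - 495x^2 - (943/2)x + 6981/4


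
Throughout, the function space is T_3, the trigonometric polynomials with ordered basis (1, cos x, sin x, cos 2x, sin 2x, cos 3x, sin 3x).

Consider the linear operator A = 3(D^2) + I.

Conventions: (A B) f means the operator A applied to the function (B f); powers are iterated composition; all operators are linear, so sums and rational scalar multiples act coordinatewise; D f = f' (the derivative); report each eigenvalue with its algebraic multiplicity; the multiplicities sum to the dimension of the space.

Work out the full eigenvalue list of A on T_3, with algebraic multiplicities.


image of 1: 1
image of cos x: -2cos x
image of sin x: -2sin x
image of cos 2x: -11cos 2x
image of sin 2x: -11sin 2x
image of cos 3x: -26cos 3x
image of sin 3x: -26sin 3x
the matrix is diagonal; its diagonal is (1, -2, -2, -11, -11, -26, -26)
for a triangular matrix the eigenvalues are the diagonal entries, with algebraic multiplicity their repetition count

λ = -26 (multiplicity 2), λ = -11 (multiplicity 2), λ = -2 (multiplicity 2), λ = 1 (multiplicity 1)


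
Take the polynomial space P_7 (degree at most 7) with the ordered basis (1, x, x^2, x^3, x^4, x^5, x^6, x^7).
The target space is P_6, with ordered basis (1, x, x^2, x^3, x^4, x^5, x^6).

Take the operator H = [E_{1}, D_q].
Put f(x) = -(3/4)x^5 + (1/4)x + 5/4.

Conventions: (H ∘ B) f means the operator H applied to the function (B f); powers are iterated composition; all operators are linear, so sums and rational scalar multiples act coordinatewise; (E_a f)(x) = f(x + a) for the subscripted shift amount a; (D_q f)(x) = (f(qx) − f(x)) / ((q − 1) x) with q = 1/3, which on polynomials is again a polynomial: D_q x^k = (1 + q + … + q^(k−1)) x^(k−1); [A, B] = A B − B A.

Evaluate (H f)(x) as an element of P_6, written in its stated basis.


D_q f = -(121/108)x^4 + 1/4
E_{1} D_q f = -(121/108)x^4 - (121/27)x^3 - (121/18)x^2 - (121/27)x - 47/54
E_{1} f = -(3/4)x^5 - (15/4)x^4 - (15/2)x^3 - (15/2)x^2 - (7/2)x + 3/4
D_q E_{1} f = -(121/108)x^4 - (50/9)x^3 - (65/6)x^2 - 10x - 7/2
[E_{1}, D_q] f = (29/27)x^3 + (37/9)x^2 + (149/27)x + 71/27

g(x) = (29/27)x^3 + (37/9)x^2 + (149/27)x + 71/27


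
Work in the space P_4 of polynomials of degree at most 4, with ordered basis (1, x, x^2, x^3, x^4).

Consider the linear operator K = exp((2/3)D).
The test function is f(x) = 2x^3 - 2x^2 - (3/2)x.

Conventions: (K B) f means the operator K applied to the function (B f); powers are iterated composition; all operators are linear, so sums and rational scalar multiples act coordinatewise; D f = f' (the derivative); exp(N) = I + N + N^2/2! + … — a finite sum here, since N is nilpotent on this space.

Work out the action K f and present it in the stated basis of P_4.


g(x) = 2x^3 + 2x^2 - (3/2)x - 35/27

order-1 term: 4x^2 - (8/3)x - 1
order-2 term: (8/3)x - 8/9
order-3 term: 16/27
the series for exp((2/3)D) f terminates at order 3
exp((2/3)D) f = 2x^3 + 2x^2 - (3/2)x - 35/27


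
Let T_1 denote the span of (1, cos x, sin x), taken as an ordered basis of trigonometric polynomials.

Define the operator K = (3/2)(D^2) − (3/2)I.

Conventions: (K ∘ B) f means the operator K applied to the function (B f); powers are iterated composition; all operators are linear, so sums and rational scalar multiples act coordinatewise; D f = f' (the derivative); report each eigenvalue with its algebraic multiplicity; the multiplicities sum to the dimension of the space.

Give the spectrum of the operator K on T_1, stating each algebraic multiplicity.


image of 1: -3/2
image of cos x: -3cos x
image of sin x: -3sin x
the matrix is diagonal; its diagonal is (-3/2, -3, -3)
for a triangular matrix the eigenvalues are the diagonal entries, with algebraic multiplicity their repetition count

λ = -3 (multiplicity 2), λ = -3/2 (multiplicity 1)


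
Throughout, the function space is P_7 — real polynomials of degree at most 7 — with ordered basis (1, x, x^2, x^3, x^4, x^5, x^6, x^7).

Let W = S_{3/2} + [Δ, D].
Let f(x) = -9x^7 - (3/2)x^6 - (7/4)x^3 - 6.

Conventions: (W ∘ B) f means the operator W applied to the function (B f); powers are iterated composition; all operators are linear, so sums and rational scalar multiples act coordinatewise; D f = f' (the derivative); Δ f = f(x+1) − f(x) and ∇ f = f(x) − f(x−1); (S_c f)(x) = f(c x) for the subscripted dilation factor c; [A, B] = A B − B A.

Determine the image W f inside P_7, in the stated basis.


the result is g(x) = -(19683/128)x^7 - (2187/128)x^6 - (189/32)x^3 - 6

S_{3/2} f = -(19683/128)x^7 - (2187/128)x^6 - (189/32)x^3 - 6
D f = -63x^6 - 9x^5 - (21/4)x^2
Δ D f = -378x^5 - 990x^4 - 1350x^3 - 1035x^2 - (867/2)x - 309/4
Δ f = -63x^6 - 198x^5 - (675/2)x^4 - 345x^3 - (867/4)x^2 - (309/4)x - 49/4
D Δ f = -378x^5 - 990x^4 - 1350x^3 - 1035x^2 - (867/2)x - 309/4
[Δ, D] f = 0
(S_{3/2} + [Δ, D]) f = -(19683/128)x^7 - (2187/128)x^6 - (189/32)x^3 - 6


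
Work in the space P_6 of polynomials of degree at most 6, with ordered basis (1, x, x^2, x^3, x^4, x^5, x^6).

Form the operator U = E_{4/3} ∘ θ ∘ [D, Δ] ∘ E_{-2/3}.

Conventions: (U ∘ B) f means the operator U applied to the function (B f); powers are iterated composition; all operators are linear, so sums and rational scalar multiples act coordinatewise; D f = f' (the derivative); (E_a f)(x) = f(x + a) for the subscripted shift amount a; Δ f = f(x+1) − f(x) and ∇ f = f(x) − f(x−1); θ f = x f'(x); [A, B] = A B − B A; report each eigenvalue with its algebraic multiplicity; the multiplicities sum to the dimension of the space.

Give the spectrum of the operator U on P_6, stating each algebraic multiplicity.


λ = 0 (multiplicity 7)

image of 1: 0
image of x: 0
image of x^2: 0
image of x^3: 0
image of x^4: 0
image of x^5: 0
image of x^6: 0
the matrix is upper triangular; its diagonal is (0, 0, 0, 0, 0, 0, 0)
for a triangular matrix the eigenvalues are the diagonal entries, with algebraic multiplicity their repetition count


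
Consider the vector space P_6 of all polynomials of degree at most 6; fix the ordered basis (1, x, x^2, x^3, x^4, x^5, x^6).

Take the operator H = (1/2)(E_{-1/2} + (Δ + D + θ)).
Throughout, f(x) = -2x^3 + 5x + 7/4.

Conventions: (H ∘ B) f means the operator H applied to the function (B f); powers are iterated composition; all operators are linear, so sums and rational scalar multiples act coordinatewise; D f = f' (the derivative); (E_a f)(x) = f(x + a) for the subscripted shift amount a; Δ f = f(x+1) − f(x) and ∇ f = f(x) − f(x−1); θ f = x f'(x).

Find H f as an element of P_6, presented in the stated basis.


E_{-1/2} f = -2x^3 + 3x^2 + (7/2)x - 1/2
Δ f = -6x^2 - 6x + 3
D f = -6x^2 + 5
θ f = -6x^3 + 5x
(Δ + D + θ) f = -6x^3 - 12x^2 - x + 8
(E_{-1/2} + (Δ + D + θ)) f = -8x^3 - 9x^2 + (5/2)x + 15/2
((1/2)(E_{-1/2} + (Δ + D + θ))) f = -4x^3 - (9/2)x^2 + (5/4)x + 15/4

the image equals g(x) = -4x^3 - (9/2)x^2 + (5/4)x + 15/4


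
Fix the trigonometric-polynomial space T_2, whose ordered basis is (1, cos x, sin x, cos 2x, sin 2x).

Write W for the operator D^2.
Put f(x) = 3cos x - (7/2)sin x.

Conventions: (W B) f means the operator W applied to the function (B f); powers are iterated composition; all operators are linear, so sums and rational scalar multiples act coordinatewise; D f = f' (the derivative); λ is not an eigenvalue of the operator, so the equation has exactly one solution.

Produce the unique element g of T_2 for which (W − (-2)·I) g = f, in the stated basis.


the result is g(x) = 3cos x - (7/2)sin x

write g with unknown coordinates in the stated basis and equate coefficients in (W − (-2)·I) g = f
solving from the highest basis element down gives g = 3cos x - (7/2)sin x
check: W g = -3cos x + (7/2)sin x
so W g − (-2)·g = 3cos x - (7/2)sin x = f ✓


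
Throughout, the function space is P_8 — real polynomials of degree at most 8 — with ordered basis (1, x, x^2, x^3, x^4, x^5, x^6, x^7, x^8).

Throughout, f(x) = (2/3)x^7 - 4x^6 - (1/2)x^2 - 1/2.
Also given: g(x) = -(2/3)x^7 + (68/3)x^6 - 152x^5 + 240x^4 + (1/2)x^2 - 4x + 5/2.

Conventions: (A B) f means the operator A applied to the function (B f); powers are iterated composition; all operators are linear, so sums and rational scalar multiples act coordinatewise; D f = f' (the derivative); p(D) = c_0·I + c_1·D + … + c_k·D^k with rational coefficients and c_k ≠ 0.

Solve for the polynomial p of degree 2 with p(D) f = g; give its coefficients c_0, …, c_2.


c_0 = -1, c_1 = 4, c_2 = -2

D^0 f = (2/3)x^7 - 4x^6 - (1/2)x^2 - 1/2
D^1 f = (14/3)x^6 - 24x^5 - x
D^2 f = 28x^5 - 120x^4 - 1
matching coefficients of g against c_0 f + c_1 Df + … from the top degree down determines the c_i
solution: c_0 = -1, c_1 = 4, c_2 = -2


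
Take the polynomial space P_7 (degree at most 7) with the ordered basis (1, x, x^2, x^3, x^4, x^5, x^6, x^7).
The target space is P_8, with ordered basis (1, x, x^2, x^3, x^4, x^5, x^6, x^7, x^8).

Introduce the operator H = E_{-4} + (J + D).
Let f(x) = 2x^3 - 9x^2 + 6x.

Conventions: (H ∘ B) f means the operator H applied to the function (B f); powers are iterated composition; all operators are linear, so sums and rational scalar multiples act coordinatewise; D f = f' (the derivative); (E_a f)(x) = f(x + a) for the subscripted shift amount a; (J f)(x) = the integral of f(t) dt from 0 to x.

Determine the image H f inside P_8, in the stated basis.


E_{-4} f = 2x^3 - 33x^2 + 174x - 296
J f = (1/2)x^4 - 3x^3 + 3x^2
D f = 6x^2 - 18x + 6
(J + D) f = (1/2)x^4 - 3x^3 + 9x^2 - 18x + 6
(E_{-4} + (J + D)) f = (1/2)x^4 - x^3 - 24x^2 + 156x - 290

the result is g(x) = (1/2)x^4 - x^3 - 24x^2 + 156x - 290


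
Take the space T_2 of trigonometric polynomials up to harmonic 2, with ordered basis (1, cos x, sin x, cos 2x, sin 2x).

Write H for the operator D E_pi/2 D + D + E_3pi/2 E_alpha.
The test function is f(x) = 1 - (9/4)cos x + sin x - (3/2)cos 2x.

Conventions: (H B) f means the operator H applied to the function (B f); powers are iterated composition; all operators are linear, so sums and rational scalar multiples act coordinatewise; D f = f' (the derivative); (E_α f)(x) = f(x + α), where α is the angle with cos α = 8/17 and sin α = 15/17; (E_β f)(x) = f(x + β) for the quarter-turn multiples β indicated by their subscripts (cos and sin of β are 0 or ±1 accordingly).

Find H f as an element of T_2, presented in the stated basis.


the image equals g(x) = 1 - (167/68)cos x - (3/17)sin x - (3951/578)cos 2x + (507/289)sin 2x

D f = cos x + (9/4)sin x + 3sin 2x
E_pi/2 D f = (9/4)cos x - sin x - 3sin 2x
D E_pi/2 D f = -cos x - (9/4)sin x - 6cos 2x
D f = cos x + (9/4)sin x + 3sin 2x
E_alpha f = 1 - (3/17)cos x + (167/68)sin x + (483/578)cos 2x + (360/289)sin 2x
E_3pi/2 E_alpha f = 1 - (167/68)cos x - (3/17)sin x - (483/578)cos 2x - (360/289)sin 2x
(D E_pi/2 D + D + E_3pi/2 E_alpha) f = 1 - (167/68)cos x - (3/17)sin x - (3951/578)cos 2x + (507/289)sin 2x


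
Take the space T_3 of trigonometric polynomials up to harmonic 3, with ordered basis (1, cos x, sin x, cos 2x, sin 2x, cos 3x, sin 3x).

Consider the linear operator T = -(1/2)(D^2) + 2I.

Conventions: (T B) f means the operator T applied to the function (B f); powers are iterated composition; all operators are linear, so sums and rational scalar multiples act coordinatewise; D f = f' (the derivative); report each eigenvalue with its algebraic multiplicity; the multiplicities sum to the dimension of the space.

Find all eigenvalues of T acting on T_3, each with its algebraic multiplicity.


λ = 2 (multiplicity 1), λ = 5/2 (multiplicity 2), λ = 4 (multiplicity 2), λ = 13/2 (multiplicity 2)

image of 1: 2
image of cos x: (5/2)cos x
image of sin x: (5/2)sin x
image of cos 2x: 4cos 2x
image of sin 2x: 4sin 2x
image of cos 3x: (13/2)cos 3x
image of sin 3x: (13/2)sin 3x
the matrix is diagonal; its diagonal is (2, 5/2, 5/2, 4, 4, 13/2, 13/2)
for a triangular matrix the eigenvalues are the diagonal entries, with algebraic multiplicity their repetition count


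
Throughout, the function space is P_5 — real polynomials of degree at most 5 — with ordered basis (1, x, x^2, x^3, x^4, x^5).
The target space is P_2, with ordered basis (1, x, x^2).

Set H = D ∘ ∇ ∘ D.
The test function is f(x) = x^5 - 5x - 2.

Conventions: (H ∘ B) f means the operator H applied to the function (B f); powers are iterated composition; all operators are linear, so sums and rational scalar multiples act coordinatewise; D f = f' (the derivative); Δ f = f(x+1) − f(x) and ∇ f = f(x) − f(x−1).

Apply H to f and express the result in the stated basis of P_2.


D f = 5x^4 - 5
∇ D f = 20x^3 - 30x^2 + 20x - 5
D ∇ D f = 60x^2 - 60x + 20

the image equals g(x) = 60x^2 - 60x + 20


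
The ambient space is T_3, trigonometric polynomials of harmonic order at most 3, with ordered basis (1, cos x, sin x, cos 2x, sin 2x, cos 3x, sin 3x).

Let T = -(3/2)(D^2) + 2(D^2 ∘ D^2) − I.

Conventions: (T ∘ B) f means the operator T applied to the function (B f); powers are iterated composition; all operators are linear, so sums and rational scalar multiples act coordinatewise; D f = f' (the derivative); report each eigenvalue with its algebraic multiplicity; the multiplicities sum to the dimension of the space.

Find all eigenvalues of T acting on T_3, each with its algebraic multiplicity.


λ = -1 (multiplicity 1), λ = 5/2 (multiplicity 2), λ = 37 (multiplicity 2), λ = 349/2 (multiplicity 2)

image of 1: -1
image of cos x: (5/2)cos x
image of sin x: (5/2)sin x
image of cos 2x: 37cos 2x
image of sin 2x: 37sin 2x
image of cos 3x: (349/2)cos 3x
image of sin 3x: (349/2)sin 3x
the matrix is diagonal; its diagonal is (-1, 5/2, 5/2, 37, 37, 349/2, 349/2)
for a triangular matrix the eigenvalues are the diagonal entries, with algebraic multiplicity their repetition count


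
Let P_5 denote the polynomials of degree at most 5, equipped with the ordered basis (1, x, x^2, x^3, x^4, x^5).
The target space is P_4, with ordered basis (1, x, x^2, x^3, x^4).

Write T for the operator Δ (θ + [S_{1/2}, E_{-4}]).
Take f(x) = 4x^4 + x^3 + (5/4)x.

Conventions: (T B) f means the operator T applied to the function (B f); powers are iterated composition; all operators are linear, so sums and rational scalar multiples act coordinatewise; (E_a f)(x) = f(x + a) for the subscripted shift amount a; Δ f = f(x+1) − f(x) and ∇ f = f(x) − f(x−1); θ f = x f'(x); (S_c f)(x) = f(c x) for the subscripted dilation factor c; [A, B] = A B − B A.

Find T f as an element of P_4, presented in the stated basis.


g(x) = 64x^3 + 93x^2 + 202x - 1373/4

θ f = 16x^4 + 3x^3 + (5/4)x
E_{-4} f = 4x^4 - 63x^3 + 372x^2 - (3899/4)x + 955
S_{1/2} E_{-4} f = (1/4)x^4 - (63/8)x^3 + 93x^2 - (3899/8)x + 955
S_{1/2} f = (1/4)x^4 + (1/8)x^3 + (5/8)x
E_{-4} S_{1/2} f = (1/4)x^4 - (31/8)x^3 + (45/2)x^2 - (459/8)x + 107/2
[S_{1/2}, E_{-4}] f = -4x^3 + (141/2)x^2 - 430x + 1803/2
(θ + [S_{1/2}, E_{-4}]) f = 16x^4 - x^3 + (141/2)x^2 - (1715/4)x + 1803/2
Δ (θ + [S_{1/2}, E_{-4}]) f = 64x^3 + 93x^2 + 202x - 1373/4


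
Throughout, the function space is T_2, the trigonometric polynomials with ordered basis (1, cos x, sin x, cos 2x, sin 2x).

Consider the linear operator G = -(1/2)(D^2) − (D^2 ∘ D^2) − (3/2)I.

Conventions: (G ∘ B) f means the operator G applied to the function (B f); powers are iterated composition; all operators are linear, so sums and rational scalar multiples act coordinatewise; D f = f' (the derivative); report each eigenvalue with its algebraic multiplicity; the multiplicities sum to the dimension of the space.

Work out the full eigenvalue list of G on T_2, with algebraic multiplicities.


image of 1: -3/2
image of cos x: -2cos x
image of sin x: -2sin x
image of cos 2x: -(31/2)cos 2x
image of sin 2x: -(31/2)sin 2x
the matrix is diagonal; its diagonal is (-3/2, -2, -2, -31/2, -31/2)
for a triangular matrix the eigenvalues are the diagonal entries, with algebraic multiplicity their repetition count

λ = -31/2 (multiplicity 2), λ = -2 (multiplicity 2), λ = -3/2 (multiplicity 1)


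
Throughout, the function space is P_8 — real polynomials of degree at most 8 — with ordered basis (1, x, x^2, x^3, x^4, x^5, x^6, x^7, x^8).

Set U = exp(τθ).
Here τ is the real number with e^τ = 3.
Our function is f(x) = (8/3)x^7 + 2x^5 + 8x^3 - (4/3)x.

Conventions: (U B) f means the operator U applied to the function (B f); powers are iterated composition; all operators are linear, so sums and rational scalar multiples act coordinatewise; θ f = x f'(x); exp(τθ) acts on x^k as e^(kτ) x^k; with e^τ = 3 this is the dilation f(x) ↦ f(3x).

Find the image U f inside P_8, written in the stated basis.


the result is g(x) = 5832x^7 + 486x^5 + 216x^3 - 4x

exp(τθ) x^k = e^(kτ) x^k; with e^τ = 3 this sends x^k to 3^k x^k
x ↦ 3 x
x^3 ↦ 27 x^3
x^5 ↦ 243 x^5
x^7 ↦ 2187 x^7
applying this coordinatewise to f: exp(τθ) f = 5832x^7 + 486x^5 + 216x^3 - 4x


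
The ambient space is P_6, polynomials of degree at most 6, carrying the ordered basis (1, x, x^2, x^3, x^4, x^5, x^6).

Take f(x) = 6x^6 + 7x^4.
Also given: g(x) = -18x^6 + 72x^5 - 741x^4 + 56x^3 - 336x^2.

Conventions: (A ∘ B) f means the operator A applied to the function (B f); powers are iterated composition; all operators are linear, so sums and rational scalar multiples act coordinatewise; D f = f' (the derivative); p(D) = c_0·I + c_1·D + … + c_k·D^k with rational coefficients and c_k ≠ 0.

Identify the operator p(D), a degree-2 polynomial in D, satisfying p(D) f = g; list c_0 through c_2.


D^0 f = 6x^6 + 7x^4
D^1 f = 36x^5 + 28x^3
D^2 f = 180x^4 + 84x^2
matching coefficients of g against c_0 f + c_1 Df + … from the top degree down determines the c_i
solution: c_0 = -3, c_1 = 2, c_2 = -4

c_0 = -3, c_1 = 2, c_2 = -4


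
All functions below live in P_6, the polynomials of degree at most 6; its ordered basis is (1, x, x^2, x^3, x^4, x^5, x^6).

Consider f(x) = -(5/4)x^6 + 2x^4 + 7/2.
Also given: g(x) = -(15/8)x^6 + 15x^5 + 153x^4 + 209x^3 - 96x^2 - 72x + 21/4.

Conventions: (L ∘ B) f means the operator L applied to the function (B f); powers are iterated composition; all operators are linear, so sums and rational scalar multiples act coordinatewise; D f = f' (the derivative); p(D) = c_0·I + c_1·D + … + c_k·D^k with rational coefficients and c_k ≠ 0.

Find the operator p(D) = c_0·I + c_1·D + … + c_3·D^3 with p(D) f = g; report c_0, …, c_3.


p(D) = (3/2)·I − 2·D − 4·D^2 − (3/2)·D^3, i.e. c_0 = 3/2, c_1 = -2, c_2 = -4, c_3 = -3/2

D^0 f = -(5/4)x^6 + 2x^4 + 7/2
D^1 f = -(15/2)x^5 + 8x^3
D^2 f = -(75/2)x^4 + 24x^2
D^3 f = -150x^3 + 48x
matching coefficients of g against c_0 f + c_1 Df + … from the top degree down determines the c_i
solution: c_0 = 3/2, c_1 = -2, c_2 = -4, c_3 = -3/2


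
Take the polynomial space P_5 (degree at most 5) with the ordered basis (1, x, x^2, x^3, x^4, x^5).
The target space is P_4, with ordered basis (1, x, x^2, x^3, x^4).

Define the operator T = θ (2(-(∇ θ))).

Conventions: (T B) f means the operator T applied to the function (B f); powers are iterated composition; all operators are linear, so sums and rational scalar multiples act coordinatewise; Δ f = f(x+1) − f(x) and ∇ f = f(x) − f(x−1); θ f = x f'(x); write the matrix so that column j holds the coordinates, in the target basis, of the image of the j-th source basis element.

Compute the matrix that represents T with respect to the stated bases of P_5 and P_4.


image of 1: 0
image of x: 0
image of x^2: -8x
image of x^3: -36x^2 + 18x
image of x^4: -96x^3 + 96x^2 - 32x
image of x^5: -200x^4 + 300x^3 - 200x^2 + 50x
each image's coordinates form column j of the matrix

the matrix is [[0, 0, 0, 0, 0, 0]; [0, 0, -8, 18, -32, 50]; [0, 0, 0, -36, 96, -200]; [0, 0, 0, 0, -96, 300]; [0, 0, 0, 0, 0, -200]] (rows listed top to bottom)


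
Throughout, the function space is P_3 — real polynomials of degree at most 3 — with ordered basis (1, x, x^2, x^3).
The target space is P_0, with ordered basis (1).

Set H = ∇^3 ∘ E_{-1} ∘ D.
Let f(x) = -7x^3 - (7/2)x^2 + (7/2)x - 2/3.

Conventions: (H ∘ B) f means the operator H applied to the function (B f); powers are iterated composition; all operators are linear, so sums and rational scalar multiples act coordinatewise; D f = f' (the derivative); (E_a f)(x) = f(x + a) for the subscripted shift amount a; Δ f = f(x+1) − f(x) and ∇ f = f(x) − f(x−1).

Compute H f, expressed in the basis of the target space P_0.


the result is g(x) = 0

D f = -21x^2 - 7x + 7/2
E_{-1} D f = -21x^2 + 35x - 21/2
∇ E_{-1} D f = -42x + 56
∇ ∇ E_{-1} D f = -42
∇ ∇ ∇ E_{-1} D f = 0


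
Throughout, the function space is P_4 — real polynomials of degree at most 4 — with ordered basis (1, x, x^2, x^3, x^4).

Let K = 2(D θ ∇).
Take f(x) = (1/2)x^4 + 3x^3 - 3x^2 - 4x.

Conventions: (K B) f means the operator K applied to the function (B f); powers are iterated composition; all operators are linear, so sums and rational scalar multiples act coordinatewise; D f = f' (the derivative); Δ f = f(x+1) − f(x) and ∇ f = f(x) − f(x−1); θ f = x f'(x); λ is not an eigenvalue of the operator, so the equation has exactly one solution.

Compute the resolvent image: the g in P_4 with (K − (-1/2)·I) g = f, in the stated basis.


write g with unknown coordinates in the stated basis and equate coefficients in (K − (-1/2)·I) g = f
solving from the highest basis element down gives g = x^4 + 6x^3 - 150x^2 - 200x + 1256
check: K g = 72x^2 + 96x - 628
so K g − (-1/2)·g = (1/2)x^4 + 3x^3 - 3x^2 - 4x = f ✓

g(x) = x^4 + 6x^3 - 150x^2 - 200x + 1256


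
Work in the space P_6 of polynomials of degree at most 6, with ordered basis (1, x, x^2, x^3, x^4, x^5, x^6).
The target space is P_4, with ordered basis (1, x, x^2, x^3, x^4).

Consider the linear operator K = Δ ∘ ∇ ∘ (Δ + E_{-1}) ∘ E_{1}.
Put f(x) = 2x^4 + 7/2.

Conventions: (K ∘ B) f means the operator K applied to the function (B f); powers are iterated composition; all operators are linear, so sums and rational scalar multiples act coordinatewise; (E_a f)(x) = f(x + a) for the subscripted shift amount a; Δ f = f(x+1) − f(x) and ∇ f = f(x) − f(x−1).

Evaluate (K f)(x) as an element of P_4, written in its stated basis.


E_{1} f = 2x^4 + 8x^3 + 12x^2 + 8x + 11/2
Δ E_{1} f = 8x^3 + 36x^2 + 56x + 30
E_{-1} E_{1} f = 2x^4 + 7/2
(Δ + E_{-1}) E_{1} f = 2x^4 + 8x^3 + 36x^2 + 56x + 67/2
∇ (Δ + E_{-1}) E_{1} f = 8x^3 + 12x^2 + 56x + 26
Δ ∇ (Δ + E_{-1}) E_{1} f = 24x^2 + 48x + 76

the image equals g(x) = 24x^2 + 48x + 76


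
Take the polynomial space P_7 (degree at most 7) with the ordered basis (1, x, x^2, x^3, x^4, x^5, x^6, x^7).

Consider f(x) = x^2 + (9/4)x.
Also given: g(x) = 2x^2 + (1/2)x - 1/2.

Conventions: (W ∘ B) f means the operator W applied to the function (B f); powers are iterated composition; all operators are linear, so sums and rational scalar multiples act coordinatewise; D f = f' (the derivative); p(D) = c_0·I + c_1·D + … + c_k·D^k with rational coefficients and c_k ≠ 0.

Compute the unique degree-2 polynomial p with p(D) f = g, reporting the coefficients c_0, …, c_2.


c_0 = 2, c_1 = -2, c_2 = 2

D^0 f = x^2 + (9/4)x
D^1 f = 2x + 9/4
D^2 f = 2
matching coefficients of g against c_0 f + c_1 Df + … from the top degree down determines the c_i
solution: c_0 = 2, c_1 = -2, c_2 = 2


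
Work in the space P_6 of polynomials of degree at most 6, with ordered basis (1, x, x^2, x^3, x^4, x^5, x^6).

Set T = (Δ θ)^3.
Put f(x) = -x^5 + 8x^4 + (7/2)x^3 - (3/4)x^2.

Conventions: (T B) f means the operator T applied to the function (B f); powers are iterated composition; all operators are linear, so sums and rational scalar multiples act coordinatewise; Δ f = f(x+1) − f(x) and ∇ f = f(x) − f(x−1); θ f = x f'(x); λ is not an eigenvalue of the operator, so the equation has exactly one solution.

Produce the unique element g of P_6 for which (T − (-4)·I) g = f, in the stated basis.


the result is g(x) = -(1/4)x^5 + 2x^4 + (7/8)x^3 + (3597/16)x^2 + (399/2)x

write g with unknown coordinates in the stated basis and equate coefficients in (T − (-4)·I) g = f
solving from the highest basis element down gives g = -(1/4)x^5 + 2x^4 + (7/8)x^3 + (3597/16)x^2 + (399/2)x
check: T g = -900x^2 - 798x
so T g − (-4)·g = -x^5 + 8x^4 + (7/2)x^3 - (3/4)x^2 = f ✓


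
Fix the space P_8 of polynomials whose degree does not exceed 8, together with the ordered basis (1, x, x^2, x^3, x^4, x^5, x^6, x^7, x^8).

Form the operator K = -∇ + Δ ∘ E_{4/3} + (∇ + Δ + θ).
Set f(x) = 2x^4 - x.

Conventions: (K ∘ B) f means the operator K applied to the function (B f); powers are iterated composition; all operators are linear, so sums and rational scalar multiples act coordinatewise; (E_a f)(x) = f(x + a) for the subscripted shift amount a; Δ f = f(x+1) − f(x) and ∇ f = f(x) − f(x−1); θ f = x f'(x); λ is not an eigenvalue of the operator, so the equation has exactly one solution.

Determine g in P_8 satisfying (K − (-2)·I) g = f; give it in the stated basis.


the image equals g(x) = (1/3)x^4 - (8/15)x^3 - (23/15)x^2 - (113/135)x + 1157/405

write g with unknown coordinates in the stated basis and equate coefficients in (K − (-2)·I) g = f
solving from the highest basis element down gives g = (1/3)x^4 - (8/15)x^3 - (23/15)x^2 - (113/135)x + 1157/405
check: K g = (4/3)x^4 + (16/15)x^3 + (46/15)x^2 + (91/135)x - 2314/405
so K g − (-2)·g = 2x^4 - x = f ✓


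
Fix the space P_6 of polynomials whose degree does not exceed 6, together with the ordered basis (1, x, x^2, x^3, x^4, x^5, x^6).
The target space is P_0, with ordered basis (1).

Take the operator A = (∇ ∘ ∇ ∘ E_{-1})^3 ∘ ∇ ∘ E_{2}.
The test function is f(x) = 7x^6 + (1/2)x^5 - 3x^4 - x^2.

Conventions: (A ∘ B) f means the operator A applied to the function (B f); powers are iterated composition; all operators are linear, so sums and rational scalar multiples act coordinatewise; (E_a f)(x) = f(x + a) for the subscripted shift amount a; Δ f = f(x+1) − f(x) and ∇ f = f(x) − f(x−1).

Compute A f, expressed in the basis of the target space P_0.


the result is g(x) = 0

E_{2} f = 7x^6 + (169/2)x^5 + 422x^4 + 1116x^3 + 1647x^2 + 1284x + 412
∇ E_{2} f = 42x^5 + (635/2)x^4 + 983x^3 + 1556x^2 + (2507/2)x + 817/2
E_{-1} (∇ ∘ E_{2}) f = 42x^5 + (215/2)x^4 + 133x^3 + 92x^2 + (61/2)x + 7/2
∇ E_{-1} (∇ ∘ E_{2}) f = 210x^4 + 10x^3 + 174x^2 + 5x + 6
∇ ∇ E_{-1} (∇ ∘ E_{2}) f = 840x^3 - 1230x^2 + 1158x - 369
E_{-1} (∇ ∘ ∇ ∘ E_{-1}) (∇ ∘ E_{2}) f = 840x^3 - 3750x^2 + 6138x - 3597
∇ E_{-1} (∇ ∘ ∇ ∘ E_{-1}) (∇ ∘ E_{2}) f = 2520x^2 - 10020x + 10728
∇ ∇ E_{-1} (∇ ∘ ∇ ∘ E_{-1}) (∇ ∘ E_{2}) f = 5040x - 12540
E_{-1} (∇ ∘ ∇ ∘ E_{-1}) (∇ ∘ ∇ ∘ E_{-1}) (∇ ∘ E_{2}) f = 5040x - 17580
∇ E_{-1} (∇ ∘ ∇ ∘ E_{-1}) (∇ ∘ ∇ ∘ E_{-1}) (∇ ∘ E_{2}) f = 5040
∇ ∇ E_{-1} (∇ ∘ ∇ ∘ E_{-1}) (∇ ∘ ∇ ∘ E_{-1}) (∇ ∘ E_{2}) f = 0


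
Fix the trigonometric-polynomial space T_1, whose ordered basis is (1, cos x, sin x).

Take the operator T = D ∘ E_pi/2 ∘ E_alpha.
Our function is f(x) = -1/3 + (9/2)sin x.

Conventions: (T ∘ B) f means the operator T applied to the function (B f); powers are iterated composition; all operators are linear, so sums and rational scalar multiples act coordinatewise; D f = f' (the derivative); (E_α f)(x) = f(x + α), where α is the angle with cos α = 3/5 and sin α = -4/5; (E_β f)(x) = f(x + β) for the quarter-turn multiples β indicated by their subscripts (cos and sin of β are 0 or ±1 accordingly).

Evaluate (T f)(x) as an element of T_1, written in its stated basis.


E_alpha f = -1/3 - (18/5)cos x + (27/10)sin x
E_pi/2 E_alpha f = -1/3 + (27/10)cos x + (18/5)sin x
D E_pi/2 E_alpha f = (18/5)cos x - (27/10)sin x

the image equals g(x) = (18/5)cos x - (27/10)sin x


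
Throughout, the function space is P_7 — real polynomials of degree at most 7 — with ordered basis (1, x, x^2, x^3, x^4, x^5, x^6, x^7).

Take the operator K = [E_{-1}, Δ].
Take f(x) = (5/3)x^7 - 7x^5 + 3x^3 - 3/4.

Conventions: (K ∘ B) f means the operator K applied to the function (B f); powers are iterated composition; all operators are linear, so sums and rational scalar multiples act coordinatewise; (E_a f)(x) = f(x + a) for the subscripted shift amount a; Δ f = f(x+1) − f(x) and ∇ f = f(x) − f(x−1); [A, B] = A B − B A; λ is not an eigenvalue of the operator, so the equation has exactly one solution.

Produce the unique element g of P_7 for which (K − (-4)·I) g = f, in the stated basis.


the result is g(x) = (5/12)x^7 - (7/4)x^5 + (3/4)x^3 - 3/16

write g with unknown coordinates in the stated basis and equate coefficients in (K − (-4)·I) g = f
solving from the highest basis element down gives g = (5/12)x^7 - (7/4)x^5 + (3/4)x^3 - 3/16
check: K g = 0
so K g − (-4)·g = (5/3)x^7 - 7x^5 + 3x^3 - 3/4 = f ✓


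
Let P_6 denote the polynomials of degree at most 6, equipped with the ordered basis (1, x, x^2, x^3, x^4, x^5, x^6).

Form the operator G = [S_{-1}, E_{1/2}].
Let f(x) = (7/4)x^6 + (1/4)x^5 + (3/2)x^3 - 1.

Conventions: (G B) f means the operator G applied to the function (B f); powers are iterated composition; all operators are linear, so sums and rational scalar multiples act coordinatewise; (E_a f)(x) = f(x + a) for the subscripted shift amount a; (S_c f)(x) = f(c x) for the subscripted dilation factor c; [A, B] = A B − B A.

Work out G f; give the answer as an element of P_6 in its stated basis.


E_{1/2} f = (7/4)x^6 + (11/2)x^5 + (115/16)x^4 + (13/2)x^3 + (269/64)x^2 + (49/32)x - 199/256
S_{-1} E_{1/2} f = (7/4)x^6 - (11/2)x^5 + (115/16)x^4 - (13/2)x^3 + (269/64)x^2 - (49/32)x - 199/256
S_{-1} f = (7/4)x^6 - (1/4)x^5 - (3/2)x^3 - 1
E_{1/2} S_{-1} f = (7/4)x^6 + 5x^5 + (95/16)x^4 + (9/4)x^3 - (59/64)x^2 - (7/8)x - 299/256
[S_{-1}, E_{1/2}] f = -(21/2)x^5 + (5/4)x^4 - (35/4)x^3 + (41/8)x^2 - (21/32)x + 25/64

the image equals g(x) = -(21/2)x^5 + (5/4)x^4 - (35/4)x^3 + (41/8)x^2 - (21/32)x + 25/64


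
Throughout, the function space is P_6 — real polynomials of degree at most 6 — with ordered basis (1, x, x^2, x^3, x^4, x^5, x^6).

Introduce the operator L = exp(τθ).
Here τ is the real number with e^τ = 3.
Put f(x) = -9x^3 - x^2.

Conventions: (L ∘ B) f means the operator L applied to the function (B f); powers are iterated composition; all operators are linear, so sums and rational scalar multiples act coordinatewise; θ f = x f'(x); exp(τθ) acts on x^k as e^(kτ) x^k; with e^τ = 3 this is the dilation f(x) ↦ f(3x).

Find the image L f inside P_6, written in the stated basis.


g(x) = -243x^3 - 9x^2

exp(τθ) x^k = e^(kτ) x^k; with e^τ = 3 this sends x^k to 3^k x^k
x^2 ↦ 9 x^2
x^3 ↦ 27 x^3
applying this coordinatewise to f: exp(τθ) f = -243x^3 - 9x^2


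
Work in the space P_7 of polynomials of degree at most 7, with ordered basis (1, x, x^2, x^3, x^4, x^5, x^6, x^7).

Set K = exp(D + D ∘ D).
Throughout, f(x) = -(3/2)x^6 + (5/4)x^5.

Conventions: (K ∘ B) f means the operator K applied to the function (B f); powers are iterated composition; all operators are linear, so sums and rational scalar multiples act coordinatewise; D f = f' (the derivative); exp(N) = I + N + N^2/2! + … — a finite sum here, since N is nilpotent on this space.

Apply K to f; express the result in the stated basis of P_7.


order-1 term: -9x^5 - (155/4)x^4 + 25x^3
order-2 term: -(45/2)x^4 - (335/2)x^3 - 195x^2 + 75x
order-3 term: -30x^3 - (515/2)x^2 - 465x - 105
order-4 term: -(45/2)x^2 - (695/4)x - 245
order-5 term: -9x - 175/4
order-6 term: -3/2
the series for exp(D + D ∘ D) f terminates at order 6
exp(D + D ∘ D) f = -(3/2)x^6 - (31/4)x^5 - (245/4)x^4 - (345/2)x^3 - 475x^2 - (2291/4)x - 1581/4

the image equals g(x) = -(3/2)x^6 - (31/4)x^5 - (245/4)x^4 - (345/2)x^3 - 475x^2 - (2291/4)x - 1581/4


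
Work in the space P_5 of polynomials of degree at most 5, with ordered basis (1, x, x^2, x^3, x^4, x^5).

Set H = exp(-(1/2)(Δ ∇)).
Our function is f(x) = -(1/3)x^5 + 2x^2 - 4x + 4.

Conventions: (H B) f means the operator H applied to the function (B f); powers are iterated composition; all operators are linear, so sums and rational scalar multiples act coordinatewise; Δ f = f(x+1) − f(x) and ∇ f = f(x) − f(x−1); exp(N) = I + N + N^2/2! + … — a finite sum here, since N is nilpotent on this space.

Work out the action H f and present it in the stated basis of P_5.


the image equals g(x) = -(1/3)x^5 + (10/3)x^3 + 2x^2 - (22/3)x + 2

order-1 term: (10/3)x^3 + (5/3)x - 2
order-2 term: -5x
the series for exp(-(1/2)(Δ ∇)) f terminates at order 2
exp(-(1/2)(Δ ∇)) f = -(1/3)x^5 + (10/3)x^3 + 2x^2 - (22/3)x + 2


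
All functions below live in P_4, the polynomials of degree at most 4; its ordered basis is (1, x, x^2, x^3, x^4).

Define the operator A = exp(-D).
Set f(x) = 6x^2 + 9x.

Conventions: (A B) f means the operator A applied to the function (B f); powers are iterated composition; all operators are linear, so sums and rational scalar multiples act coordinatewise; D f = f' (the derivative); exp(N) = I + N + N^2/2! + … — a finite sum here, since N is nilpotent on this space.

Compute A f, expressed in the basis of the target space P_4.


g(x) = 6x^2 - 3x - 3

order-1 term: -12x - 9
order-2 term: 6
the series for exp(-D) f terminates at order 2
exp(-D) f = 6x^2 - 3x - 3


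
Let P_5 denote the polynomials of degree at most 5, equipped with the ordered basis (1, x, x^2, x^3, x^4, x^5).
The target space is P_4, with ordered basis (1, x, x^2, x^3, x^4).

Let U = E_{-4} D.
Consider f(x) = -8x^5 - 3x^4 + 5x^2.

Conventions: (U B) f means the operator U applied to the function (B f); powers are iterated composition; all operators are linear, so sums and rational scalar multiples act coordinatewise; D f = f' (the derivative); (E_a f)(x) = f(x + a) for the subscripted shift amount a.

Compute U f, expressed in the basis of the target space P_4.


the result is g(x) = -40x^4 + 628x^3 - 3696x^2 + 9674x - 9512

D f = -40x^4 - 12x^3 + 10x
E_{-4} D f = -40x^4 + 628x^3 - 3696x^2 + 9674x - 9512


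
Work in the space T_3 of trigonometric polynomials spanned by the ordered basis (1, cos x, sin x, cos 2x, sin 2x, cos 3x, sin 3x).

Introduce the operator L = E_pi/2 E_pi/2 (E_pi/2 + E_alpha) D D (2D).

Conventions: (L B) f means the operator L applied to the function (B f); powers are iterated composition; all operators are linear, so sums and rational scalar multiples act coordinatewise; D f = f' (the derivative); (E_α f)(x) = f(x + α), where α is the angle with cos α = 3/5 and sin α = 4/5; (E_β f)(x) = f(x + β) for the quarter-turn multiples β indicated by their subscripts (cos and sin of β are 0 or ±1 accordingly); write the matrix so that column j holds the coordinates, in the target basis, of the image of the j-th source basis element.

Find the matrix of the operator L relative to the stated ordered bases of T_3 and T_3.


image of 1: 0
image of cos x: -(18/5)cos x - (6/5)sin x
image of sin x: (6/5)cos x - (18/5)sin x
image of cos 2x: (384/25)cos 2x - (512/25)sin 2x
image of sin 2x: (512/25)cos 2x + (384/25)sin 2x
image of cos 3x: (4374/125)cos 3x + (6318/125)sin 3x
image of sin 3x: -(6318/125)cos 3x + (4374/125)sin 3x
each image's coordinates form column j of the matrix

the matrix is [[0, 0, 0, 0, 0, 0, 0]; [0, -18/5, 6/5, 0, 0, 0, 0]; [0, -6/5, -18/5, 0, 0, 0, 0]; [0, 0, 0, 384/25, 512/25, 0, 0]; [0, 0, 0, -512/25, 384/25, 0, 0]; [0, 0, 0, 0, 0, 4374/125, -6318/125]; [0, 0, 0, 0, 0, 6318/125, 4374/125]] (rows listed top to bottom)


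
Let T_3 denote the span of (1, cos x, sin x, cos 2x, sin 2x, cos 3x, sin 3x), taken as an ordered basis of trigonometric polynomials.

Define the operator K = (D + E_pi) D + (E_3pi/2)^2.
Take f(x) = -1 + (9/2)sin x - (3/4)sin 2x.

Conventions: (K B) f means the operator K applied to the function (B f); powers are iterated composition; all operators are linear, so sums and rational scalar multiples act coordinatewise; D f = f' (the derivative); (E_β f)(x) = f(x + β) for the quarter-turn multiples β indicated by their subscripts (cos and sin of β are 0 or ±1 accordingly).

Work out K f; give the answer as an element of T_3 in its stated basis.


g(x) = -1 - (9/2)cos x - 9sin x - (3/2)cos 2x + (9/4)sin 2x

D f = (9/2)cos x - (3/2)cos 2x
D D f = -(9/2)sin x + 3sin 2x
E_pi D f = -(9/2)cos x - (3/2)cos 2x
(D + E_pi) D f = -(9/2)cos x - (9/2)sin x - (3/2)cos 2x + 3sin 2x
E_3pi/2 f = -1 - (9/2)cos x + (3/4)sin 2x
E_3pi/2 E_3pi/2 f = -1 - (9/2)sin x - (3/4)sin 2x
((D + E_pi) D + (E_3pi/2)^2) f = -1 - (9/2)cos x - 9sin x - (3/2)cos 2x + (9/4)sin 2x
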